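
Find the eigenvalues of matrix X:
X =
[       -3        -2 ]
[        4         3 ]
λ = -1, 1

Solve det(X - λI) = 0. For a 2×2 matrix the characteristic equation is λ² - (trace)λ + det = 0.
trace(X) = a + d = -3 + 3 = 0.
det(X) = a*d - b*c = (-3)*(3) - (-2)*(4) = -9 + 8 = -1.
Characteristic equation: λ² - (0)λ + (-1) = 0.
Discriminant = (0)² - 4*(-1) = 0 + 4 = 4.
λ = (0 ± √4) / 2 = (0 ± 2) / 2 = -1, 1.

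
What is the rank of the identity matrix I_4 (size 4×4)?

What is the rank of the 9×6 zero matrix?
rank(I_4) = 4, rank(0) = 0

The identity I_4 has 4 columns that are the standard basis vectors e_1, …, e_4. These are linearly independent, so all 4 columns are pivots and rank(I_4) = 4.
The 9×6 zero matrix has every entry zero, so every row is the zero row and there are no pivots; rank(0) = 0.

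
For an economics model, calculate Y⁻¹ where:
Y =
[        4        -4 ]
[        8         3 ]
det(Y) = 44
Y⁻¹ =
[     3/44      1/11 ]
[    -2/11      1/11 ]

For a 2×2 matrix Y = [[a, b], [c, d]] with det(Y) ≠ 0, Y⁻¹ = (1/det(Y)) * [[d, -b], [-c, a]].
det(Y) = (4)*(3) - (-4)*(8) = 12 + 32 = 44.
Y⁻¹ = (1/44) * [[3, 4], [-8, 4]].
Dividing each entry by 44 and reducing:
Y⁻¹ =
[     3/44      1/11 ]
[    -2/11      1/11 ]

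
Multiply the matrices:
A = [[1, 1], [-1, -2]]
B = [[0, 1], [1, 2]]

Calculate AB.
[[1, 3], [-2, -5]]

Each entry (i,j) of AB = sum over k of A[i][k]*B[k][j].
(AB)[0][0] = (1)*(0) + (1)*(1) = 1
(AB)[0][1] = (1)*(1) + (1)*(2) = 3
(AB)[1][0] = (-1)*(0) + (-2)*(1) = -2
(AB)[1][1] = (-1)*(1) + (-2)*(2) = -5
AB = [[1, 3], [-2, -5]]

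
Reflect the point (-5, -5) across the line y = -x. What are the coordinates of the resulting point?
(5, 5)

Reflection across line y = -x: (-5, -5) → (5, 5)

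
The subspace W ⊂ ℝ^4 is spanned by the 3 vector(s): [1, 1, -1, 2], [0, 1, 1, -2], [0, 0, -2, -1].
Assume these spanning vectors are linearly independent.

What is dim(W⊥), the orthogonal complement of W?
dim(W⊥) = 1

For any subspace W of ℝ^n, dim(W) + dim(W⊥) = n (the whole-space dimension).
Here the given 3 vectors are linearly independent, so dim(W) = 3.
Thus dim(W⊥) = n - dim(W) = 4 - 3 = 1.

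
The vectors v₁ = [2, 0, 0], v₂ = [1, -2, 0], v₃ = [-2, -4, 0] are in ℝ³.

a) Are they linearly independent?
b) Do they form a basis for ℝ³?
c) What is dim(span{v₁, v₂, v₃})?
Not independent, not a basis, dim(span) = 2

Check whether v₃ can be written as a linear combination of v₁ and v₂.
v₃ = (-2)·v₁ + (2)·v₂ = [-2, -4, 0], so the three vectors are linearly dependent.
Thus they do not form a basis for ℝ³, and dim(span{v₁, v₂, v₃}) = 2 (spanned by v₁ and v₂).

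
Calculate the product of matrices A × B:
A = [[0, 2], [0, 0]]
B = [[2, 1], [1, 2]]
[[2, 4], [0, 0]]

Matrix multiplication:
C[0][0] = 0×2 + 2×1 = 2
C[0][1] = 0×1 + 2×2 = 4
C[1][0] = 0×2 + 0×1 = 0
C[1][1] = 0×1 + 0×2 = 0
Result: [[2, 4], [0, 0]]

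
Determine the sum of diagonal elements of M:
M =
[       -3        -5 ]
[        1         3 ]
tr(M) = -3 + 3 = 0

The trace of a square matrix is the sum of its diagonal entries.
Diagonal entries of M: M[0][0] = -3, M[1][1] = 3.
tr(M) = -3 + 3 = 0.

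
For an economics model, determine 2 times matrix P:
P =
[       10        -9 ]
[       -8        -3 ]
2P =
[       20       -18 ]
[      -16        -6 ]

Scalar multiplication is elementwise: (2P)[i][j] = 2 * P[i][j].
  (2P)[0][0] = 2 * (10) = 20
  (2P)[0][1] = 2 * (-9) = -18
  (2P)[1][0] = 2 * (-8) = -16
  (2P)[1][1] = 2 * (-3) = -6
2P =
[       20       -18 ]
[      -16        -6 ]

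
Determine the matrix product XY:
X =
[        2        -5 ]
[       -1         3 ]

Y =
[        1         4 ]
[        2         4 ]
XY =
[       -8       -12 ]
[        5         8 ]

Matrix multiplication: (XY)[i][j] = sum over k of X[i][k] * Y[k][j].
  (XY)[0][0] = (2)*(1) + (-5)*(2) = -8
  (XY)[0][1] = (2)*(4) + (-5)*(4) = -12
  (XY)[1][0] = (-1)*(1) + (3)*(2) = 5
  (XY)[1][1] = (-1)*(4) + (3)*(4) = 8
XY =
[       -8       -12 ]
[        5         8 ]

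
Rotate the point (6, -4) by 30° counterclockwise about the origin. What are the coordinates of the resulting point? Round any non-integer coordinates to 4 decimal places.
(7.1962, -0.4641)

Rotation matrix R(θ) = [[cos θ, -sin θ], [sin θ, cos θ]]; for θ = 30°:
R = [[√3/2, -1/2], [1/2, √3/2]]
Result: R × [6, -4]ᵀ = [√3/2·6 + (-1/2)·-4, 1/2·6 + (√3/2)·-4]ᵀ = (7.1962, -0.4641)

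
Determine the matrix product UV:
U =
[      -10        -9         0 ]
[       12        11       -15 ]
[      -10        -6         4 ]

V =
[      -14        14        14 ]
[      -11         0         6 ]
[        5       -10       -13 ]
UV =
[      239      -140      -194 ]
[     -364       318       429 ]
[      226      -180      -228 ]

Matrix multiplication: (UV)[i][j] = sum over k of U[i][k] * V[k][j].
  (UV)[0][0] = (-10)*(-14) + (-9)*(-11) + (0)*(5) = 239
  (UV)[0][1] = (-10)*(14) + (-9)*(0) + (0)*(-10) = -140
  (UV)[0][2] = (-10)*(14) + (-9)*(6) + (0)*(-13) = -194
  (UV)[1][0] = (12)*(-14) + (11)*(-11) + (-15)*(5) = -364
  (UV)[1][1] = (12)*(14) + (11)*(0) + (-15)*(-10) = 318
  (UV)[1][2] = (12)*(14) + (11)*(6) + (-15)*(-13) = 429
  (UV)[2][0] = (-10)*(-14) + (-6)*(-11) + (4)*(5) = 226
  (UV)[2][1] = (-10)*(14) + (-6)*(0) + (4)*(-10) = -180
  (UV)[2][2] = (-10)*(14) + (-6)*(6) + (4)*(-13) = -228
UV =
[      239      -140      -194 ]
[     -364       318       429 ]
[      226      -180      -228 ]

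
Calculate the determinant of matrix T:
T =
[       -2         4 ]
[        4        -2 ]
det(T) = -12

For a 2×2 matrix [[a, b], [c, d]], det = a*d - b*c.
det(T) = (-2)*(-2) - (4)*(4) = 4 - 16 = -12.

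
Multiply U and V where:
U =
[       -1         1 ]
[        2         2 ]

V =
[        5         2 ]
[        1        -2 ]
UV =
[       -4        -4 ]
[       12         0 ]

Matrix multiplication: (UV)[i][j] = sum over k of U[i][k] * V[k][j].
  (UV)[0][0] = (-1)*(5) + (1)*(1) = -4
  (UV)[0][1] = (-1)*(2) + (1)*(-2) = -4
  (UV)[1][0] = (2)*(5) + (2)*(1) = 12
  (UV)[1][1] = (2)*(2) + (2)*(-2) = 0
UV =
[       -4        -4 ]
[       12         0 ]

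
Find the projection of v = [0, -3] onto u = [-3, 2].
[18/13, -12/13]

The projection of v onto u is proj_u(v) = ((v·u) / (u·u)) · u.
v·u = (0)*(-3) + (-3)*(2) = -6.
u·u = (-3)*(-3) + (2)*(2) = 13.
coefficient = -6 / 13 = -6/13.
proj_u(v) = -6/13 · [-3, 2] = [18/13, -12/13].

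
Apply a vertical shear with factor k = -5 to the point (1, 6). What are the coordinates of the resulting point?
(1, 1)

Shear matrix for vertical shear with factor k = -5:
[[1, 0], [-5, 1]]
Result: (1, 6) → (1, 1)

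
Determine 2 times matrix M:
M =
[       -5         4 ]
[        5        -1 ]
2M =
[      -10         8 ]
[       10        -2 ]

Scalar multiplication is elementwise: (2M)[i][j] = 2 * M[i][j].
  (2M)[0][0] = 2 * (-5) = -10
  (2M)[0][1] = 2 * (4) = 8
  (2M)[1][0] = 2 * (5) = 10
  (2M)[1][1] = 2 * (-1) = -2
2M =
[      -10         8 ]
[       10        -2 ]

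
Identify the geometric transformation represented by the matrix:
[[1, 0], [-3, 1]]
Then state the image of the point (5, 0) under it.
vertical shear with factor -3; image of (5, 0) is (5, -15)

The matrix [[1, 0], [k, 1]] sends (x, y) to (x, -3x + y), leaving the x-coordinate fixed: a vertical shear.
The matrix [[1, 0], [-3, 1]] represents: vertical shear with factor -3.
Applying it to (5, 0): [1·5 + 0·0, -3·5 + 1·0] = (5, -15).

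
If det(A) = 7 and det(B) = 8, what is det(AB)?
56

Use the multiplicative property of determinants: det(AB) = det(A)*det(B).
det(AB) = (7)*(8) = 56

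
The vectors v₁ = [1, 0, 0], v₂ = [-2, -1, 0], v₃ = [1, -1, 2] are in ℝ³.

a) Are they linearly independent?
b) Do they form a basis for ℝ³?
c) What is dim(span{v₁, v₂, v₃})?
Yes independent, yes basis, dim = 3

Stack v₁, v₂, v₃ as rows of a 3×3 matrix.
[[1, 0, 0]; [-2, -1, 0]; [1, -1, 2]] is already lower triangular with nonzero diagonal entries (1, -1, 2), so its determinant is the product of the diagonal entries, det = (1)·(-1)·(2) = -2 ≠ 0, and the rows are linearly independent.
Three linearly independent vectors in ℝ³ form a basis for ℝ³, so dim(span{v₁,v₂,v₃}) = 3.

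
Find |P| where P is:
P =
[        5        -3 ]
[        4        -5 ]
det(P) = -13

For a 2×2 matrix [[a, b], [c, d]], det = a*d - b*c.
det(P) = (5)*(-5) - (-3)*(4) = -25 + 12 = -13.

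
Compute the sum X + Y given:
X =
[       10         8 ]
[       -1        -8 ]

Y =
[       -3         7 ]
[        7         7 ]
X + Y =
[        7        15 ]
[        6        -1 ]

Matrix addition is elementwise: (X+Y)[i][j] = X[i][j] + Y[i][j].
  (X+Y)[0][0] = (10) + (-3) = 7
  (X+Y)[0][1] = (8) + (7) = 15
  (X+Y)[1][0] = (-1) + (7) = 6
  (X+Y)[1][1] = (-8) + (7) = -1
X + Y =
[        7        15 ]
[        6        -1 ]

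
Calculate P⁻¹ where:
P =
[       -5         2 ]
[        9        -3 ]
det(P) = -3
P⁻¹ =
[        1       2/3 ]
[        3       5/3 ]

For a 2×2 matrix P = [[a, b], [c, d]] with det(P) ≠ 0, P⁻¹ = (1/det(P)) * [[d, -b], [-c, a]].
det(P) = (-5)*(-3) - (2)*(9) = 15 - 18 = -3.
P⁻¹ = (1/-3) * [[-3, -2], [-9, -5]].
Dividing each entry by -3 and reducing:
P⁻¹ =
[        1       2/3 ]
[        3       5/3 ]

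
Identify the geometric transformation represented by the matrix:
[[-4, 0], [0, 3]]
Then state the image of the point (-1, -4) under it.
non-uniform scaling by (-4, 3); image of (-1, -4) is (4, -12)

This is diagonal with distinct entries, so it scales the x-axis by -4 and the y-axis by 3.
The matrix [[-4, 0], [0, 3]] represents: non-uniform scaling by (-4, 3).
Applying it to (-1, -4): [-4·-1 + 0·-4, 0·-1 + 3·-4] = (4, -12).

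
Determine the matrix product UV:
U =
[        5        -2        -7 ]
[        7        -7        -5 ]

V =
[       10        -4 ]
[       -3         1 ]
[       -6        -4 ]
UV =
[       98         6 ]
[      121       -15 ]

Matrix multiplication: (UV)[i][j] = sum over k of U[i][k] * V[k][j].
  (UV)[0][0] = (5)*(10) + (-2)*(-3) + (-7)*(-6) = 98
  (UV)[0][1] = (5)*(-4) + (-2)*(1) + (-7)*(-4) = 6
  (UV)[1][0] = (7)*(10) + (-7)*(-3) + (-5)*(-6) = 121
  (UV)[1][1] = (7)*(-4) + (-7)*(1) + (-5)*(-4) = -15
UV =
[       98         6 ]
[      121       -15 ]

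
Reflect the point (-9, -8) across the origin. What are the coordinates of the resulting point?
(9, 8)

Reflection across origin: (-9, -8) → (9, 8)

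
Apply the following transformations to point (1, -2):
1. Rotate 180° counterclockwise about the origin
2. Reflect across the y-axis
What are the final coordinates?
(1, 2)

Step 1: Rotate 180° → (-1, 2)
Step 2: Reflect across the y-axis → (1, 2)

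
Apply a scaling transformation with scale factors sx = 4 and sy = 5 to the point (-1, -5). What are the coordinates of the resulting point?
(-4, -25)

Scaling matrix:
[[4, 0], [0, 5]]
Result: (-1 × 4, -5 × 5) = (-4, -25)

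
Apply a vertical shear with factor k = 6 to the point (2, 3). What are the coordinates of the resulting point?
(2, 15)

Shear matrix for vertical shear with factor k = 6:
[[1, 0], [6, 1]]
Result: (2, 3) → (2, 15)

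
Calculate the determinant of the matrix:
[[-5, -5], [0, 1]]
-5

For a 2×2 matrix [[a, b], [c, d]], det = ad - bc
det = (-5)(1) - (-5)(0) = -5 - 0 = -5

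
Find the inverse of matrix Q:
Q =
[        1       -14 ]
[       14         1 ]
det(Q) = 197
Q⁻¹ =
[    1/197    14/197 ]
[  -14/197     1/197 ]

For a 2×2 matrix Q = [[a, b], [c, d]] with det(Q) ≠ 0, Q⁻¹ = (1/det(Q)) * [[d, -b], [-c, a]].
det(Q) = (1)*(1) - (-14)*(14) = 1 + 196 = 197.
Q⁻¹ = (1/197) * [[1, 14], [-14, 1]].
Dividing each entry by 197 and reducing:
Q⁻¹ =
[    1/197    14/197 ]
[  -14/197     1/197 ]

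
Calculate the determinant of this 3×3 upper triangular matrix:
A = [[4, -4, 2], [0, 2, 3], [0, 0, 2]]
16

The determinant of a triangular matrix is the product of its diagonal entries (the off-diagonal entries above the diagonal do not affect it).
det(A) = (4) * (2) * (2) = 16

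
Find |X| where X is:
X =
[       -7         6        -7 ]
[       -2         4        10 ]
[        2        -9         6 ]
det(X) = -676

Expand along row 0 (cofactor expansion): det(X) = a*(e*i - f*h) - b*(d*i - f*g) + c*(d*h - e*g), where the 3×3 is [[a, b, c], [d, e, f], [g, h, i]].
Minor M_00 = (4)*(6) - (10)*(-9) = 24 + 90 = 114.
Minor M_01 = (-2)*(6) - (10)*(2) = -12 - 20 = -32.
Minor M_02 = (-2)*(-9) - (4)*(2) = 18 - 8 = 10.
det(X) = (-7)*(114) - (6)*(-32) + (-7)*(10) = -798 + 192 - 70 = -676.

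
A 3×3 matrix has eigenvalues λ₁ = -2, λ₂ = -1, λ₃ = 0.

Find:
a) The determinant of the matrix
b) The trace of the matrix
det = 0, trace = -3

Two standard eigenvalue identities:
- det(A) equals the product of the eigenvalues (counted with multiplicity).
- trace(A) equals the sum of the eigenvalues.
det(A) = (-2)*(-1)*(0) = 0.
trace(A) = -2 - 1 + 0 = -3.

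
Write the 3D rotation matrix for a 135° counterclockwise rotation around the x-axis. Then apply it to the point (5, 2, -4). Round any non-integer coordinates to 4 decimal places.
R = [[1, 0, 0], [0, -√2/2, -√2/2], [0, √2/2, -√2/2]]; R·(5, 2, -4) = (5.0000, 1.4142, 4.2426)

Rotation matrix for 135° around x-axis:
cos(135°) = -√2/2, sin(135°) = √2/2
R = [[1, 0, 0], [0, -√2/2, -√2/2], [0, √2/2, -√2/2]]
Apply to (5, 2, -4): R·[5, 2, -4]ᵀ = (5.0000, 1.4142, 4.2426)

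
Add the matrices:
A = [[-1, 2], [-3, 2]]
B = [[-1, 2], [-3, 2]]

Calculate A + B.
[[-2, 4], [-6, 4]]

Add corresponding elements:
(-1)+(-1)=-2
(2)+(2)=4
(-3)+(-3)=-6
(2)+(2)=4
A + B = [[-2, 4], [-6, 4]]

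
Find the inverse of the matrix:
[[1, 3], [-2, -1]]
[[-1/5, -3/5], [2/5, 1/5]]

For [[a,b],[c,d]], inverse = (1/det)·[[d,-b],[-c,a]]
det = 1·-1 - 3·-2 = 5
Inverse = (1/5)·[[-1, -3], [2, 1]]
        = [[-1/5, -3/5], [2/5, 1/5]]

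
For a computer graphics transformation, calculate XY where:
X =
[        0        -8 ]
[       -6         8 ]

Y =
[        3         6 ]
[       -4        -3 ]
XY =
[       32        24 ]
[      -50       -60 ]

Matrix multiplication: (XY)[i][j] = sum over k of X[i][k] * Y[k][j].
  (XY)[0][0] = (0)*(3) + (-8)*(-4) = 32
  (XY)[0][1] = (0)*(6) + (-8)*(-3) = 24
  (XY)[1][0] = (-6)*(3) + (8)*(-4) = -50
  (XY)[1][1] = (-6)*(6) + (8)*(-3) = -60
XY =
[       32        24 ]
[      -50       -60 ]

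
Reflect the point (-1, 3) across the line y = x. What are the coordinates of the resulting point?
(3, -1)

Reflection across line y = x: (-1, 3) → (3, -1)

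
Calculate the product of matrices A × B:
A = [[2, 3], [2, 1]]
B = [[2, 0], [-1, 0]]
[[1, 0], [3, 0]]

Matrix multiplication:
C[0][0] = 2×2 + 3×-1 = 1
C[0][1] = 2×0 + 3×0 = 0
C[1][0] = 2×2 + 1×-1 = 3
C[1][1] = 2×0 + 1×0 = 0
Result: [[1, 0], [3, 0]]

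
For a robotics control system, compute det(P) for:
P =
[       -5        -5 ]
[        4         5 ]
det(P) = -5

For a 2×2 matrix [[a, b], [c, d]], det = a*d - b*c.
det(P) = (-5)*(5) - (-5)*(4) = -25 + 20 = -5.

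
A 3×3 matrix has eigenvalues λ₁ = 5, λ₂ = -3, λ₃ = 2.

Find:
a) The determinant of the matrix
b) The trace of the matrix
det = -30, trace = 4

Two standard eigenvalue identities:
- det(A) equals the product of the eigenvalues (counted with multiplicity).
- trace(A) equals the sum of the eigenvalues.
det(A) = (5)*(-3)*(2) = -30.
trace(A) = 5 - 3 + 2 = 4.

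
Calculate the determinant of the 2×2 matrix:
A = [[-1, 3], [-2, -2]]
8

For A = [[a, b], [c, d]], det(A) = a*d - b*c.
det(A) = (-1)*(-2) - (3)*(-2) = 2 - -6 = 8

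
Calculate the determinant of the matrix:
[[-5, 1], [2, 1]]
-7

For a 2×2 matrix [[a, b], [c, d]], det = ad - bc
det = (-5)(1) - (1)(2) = -5 - 2 = -7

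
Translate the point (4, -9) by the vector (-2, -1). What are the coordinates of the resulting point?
(2, -10)

Translation by (-2, -1):
x' = 4 + -2 = 2
y' = -9 + -1 = -10
Homogeneous matrix: [[1, 0, -2], [0, 1, -1], [0, 0, 1]]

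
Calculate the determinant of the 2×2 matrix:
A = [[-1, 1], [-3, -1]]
4

For A = [[a, b], [c, d]], det(A) = a*d - b*c.
det(A) = (-1)*(-1) - (1)*(-3) = 1 - -3 = 4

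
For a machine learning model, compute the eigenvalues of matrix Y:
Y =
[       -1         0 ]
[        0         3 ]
λ = -1, 3

Solve det(Y - λI) = 0. For a 2×2 matrix the characteristic equation is λ² - (trace)λ + det = 0.
trace(Y) = a + d = -1 + 3 = 2.
det(Y) = a*d - b*c = (-1)*(3) - (0)*(0) = -3 - 0 = -3.
Characteristic equation: λ² - (2)λ + (-3) = 0.
Discriminant = (2)² - 4*(-3) = 4 + 12 = 16.
λ = (2 ± √16) / 2 = (2 ± 4) / 2 = -1, 3.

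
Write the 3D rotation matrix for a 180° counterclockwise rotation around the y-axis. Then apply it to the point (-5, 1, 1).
R = [[-1, 0, 0], [0, 1, 0], [0, 0, -1]]; R·(-5, 1, 1) = (5, 1, -1)

Rotation matrix for 180° around y-axis:
cos(180°) = -1, sin(180°) = 0
R = [[-1, 0, 0], [0, 1, 0], [0, 0, -1]]
Apply to (-5, 1, 1): R·[-5, 1, 1]ᵀ = (5, 1, -1)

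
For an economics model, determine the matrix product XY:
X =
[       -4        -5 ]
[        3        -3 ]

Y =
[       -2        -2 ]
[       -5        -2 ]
XY =
[       33        18 ]
[        9         0 ]

Matrix multiplication: (XY)[i][j] = sum over k of X[i][k] * Y[k][j].
  (XY)[0][0] = (-4)*(-2) + (-5)*(-5) = 33
  (XY)[0][1] = (-4)*(-2) + (-5)*(-2) = 18
  (XY)[1][0] = (3)*(-2) + (-3)*(-5) = 9
  (XY)[1][1] = (3)*(-2) + (-3)*(-2) = 0
XY =
[       33        18 ]
[        9         0 ]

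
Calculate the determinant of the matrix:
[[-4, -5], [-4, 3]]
-32

For a 2×2 matrix [[a, b], [c, d]], det = ad - bc
det = (-4)(3) - (-5)(-4) = -12 - 20 = -32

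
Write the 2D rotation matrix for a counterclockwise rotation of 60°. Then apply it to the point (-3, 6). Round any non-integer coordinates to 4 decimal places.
R = [[1/2, -√3/2], [√3/2, 1/2]]; R·(-3, 6) = (-6.6962, 0.4019)

Rotation matrix formula: R(θ) = [[cos θ, -sin θ], [sin θ, cos θ]]
For θ = 60°:
cos(60°) = 1/2
sin(60°) = √3/2
R = [[1/2, -√3/2], [√3/2, 1/2]]
Apply to (-3, 6): [1/2·-3 + (-√3/2)·6, √3/2·-3 + 1/2·6] = (-6.6962, 0.4019)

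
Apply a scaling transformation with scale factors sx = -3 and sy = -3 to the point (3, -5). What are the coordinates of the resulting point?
(-9, 15)

Scaling matrix:
[[-3, 0], [0, -3]]
Result: (3 × -3, -5 × -3) = (-9, 15)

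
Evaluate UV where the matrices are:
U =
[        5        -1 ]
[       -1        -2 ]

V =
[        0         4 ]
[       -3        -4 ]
UV =
[        3        24 ]
[        6         4 ]

Matrix multiplication: (UV)[i][j] = sum over k of U[i][k] * V[k][j].
  (UV)[0][0] = (5)*(0) + (-1)*(-3) = 3
  (UV)[0][1] = (5)*(4) + (-1)*(-4) = 24
  (UV)[1][0] = (-1)*(0) + (-2)*(-3) = 6
  (UV)[1][1] = (-1)*(4) + (-2)*(-4) = 4
UV =
[        3        24 ]
[        6         4 ]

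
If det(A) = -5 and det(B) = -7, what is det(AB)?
35

Use the multiplicative property of determinants: det(AB) = det(A)*det(B).
det(AB) = (-5)*(-7) = 35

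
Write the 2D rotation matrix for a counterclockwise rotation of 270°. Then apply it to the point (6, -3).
R = [[0, 1], [-1, 0]]; R·(6, -3) = (-3, -6)

Rotation matrix formula: R(θ) = [[cos θ, -sin θ], [sin θ, cos θ]]
For θ = 270°:
cos(270°) = 0
sin(270°) = -1
R = [[0, 1], [-1, 0]]
Apply to (6, -3): [0·6 + (1)·-3, -1·6 + 0·-3] = (-3, -6)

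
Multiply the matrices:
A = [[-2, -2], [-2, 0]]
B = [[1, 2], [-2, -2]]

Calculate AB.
[[2, 0], [-2, -4]]

Each entry (i,j) of AB = sum over k of A[i][k]*B[k][j].
(AB)[0][0] = (-2)*(1) + (-2)*(-2) = 2
(AB)[0][1] = (-2)*(2) + (-2)*(-2) = 0
(AB)[1][0] = (-2)*(1) + (0)*(-2) = -2
(AB)[1][1] = (-2)*(2) + (0)*(-2) = -4
AB = [[2, 0], [-2, -4]]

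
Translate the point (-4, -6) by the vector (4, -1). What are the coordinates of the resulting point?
(0, -7)

Translation by (4, -1):
x' = -4 + 4 = 0
y' = -6 + -1 = -7
Homogeneous matrix: [[1, 0, 4], [0, 1, -1], [0, 0, 1]]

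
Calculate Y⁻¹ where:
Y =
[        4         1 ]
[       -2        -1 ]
det(Y) = -2
Y⁻¹ =
[      1/2       1/2 ]
[       -1        -2 ]

For a 2×2 matrix Y = [[a, b], [c, d]] with det(Y) ≠ 0, Y⁻¹ = (1/det(Y)) * [[d, -b], [-c, a]].
det(Y) = (4)*(-1) - (1)*(-2) = -4 + 2 = -2.
Y⁻¹ = (1/-2) * [[-1, -1], [2, 4]].
Dividing each entry by -2 and reducing:
Y⁻¹ =
[      1/2       1/2 ]
[       -1        -2 ]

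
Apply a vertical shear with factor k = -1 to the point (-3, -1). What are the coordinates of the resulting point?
(-3, 2)

Shear matrix for vertical shear with factor k = -1:
[[1, 0], [-1, 1]]
Result: (-3, -1) → (-3, 2)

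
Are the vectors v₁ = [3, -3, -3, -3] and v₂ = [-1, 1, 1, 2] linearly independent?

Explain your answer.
Yes, linearly independent

Two vectors are linearly dependent iff one is a scalar multiple of the other.
No single scalar k satisfies v₂ = k·v₁ (the ratios of corresponding entries disagree), so v₁ and v₂ are linearly independent.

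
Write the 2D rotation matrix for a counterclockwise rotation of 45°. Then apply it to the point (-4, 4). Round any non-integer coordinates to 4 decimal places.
R = [[√2/2, -√2/2], [√2/2, √2/2]]; R·(-4, 4) = (-5.6569, 0.0000)

Rotation matrix formula: R(θ) = [[cos θ, -sin θ], [sin θ, cos θ]]
For θ = 45°:
cos(45°) = √2/2
sin(45°) = √2/2
R = [[√2/2, -√2/2], [√2/2, √2/2]]
Apply to (-4, 4): [√2/2·-4 + (-√2/2)·4, √2/2·-4 + √2/2·4] = (-5.6569, 0.0000)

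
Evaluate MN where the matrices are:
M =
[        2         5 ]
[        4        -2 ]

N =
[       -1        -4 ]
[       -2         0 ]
MN =
[      -12        -8 ]
[        0       -16 ]

Matrix multiplication: (MN)[i][j] = sum over k of M[i][k] * N[k][j].
  (MN)[0][0] = (2)*(-1) + (5)*(-2) = -12
  (MN)[0][1] = (2)*(-4) + (5)*(0) = -8
  (MN)[1][0] = (4)*(-1) + (-2)*(-2) = 0
  (MN)[1][1] = (4)*(-4) + (-2)*(0) = -16
MN =
[      -12        -8 ]
[        0       -16 ]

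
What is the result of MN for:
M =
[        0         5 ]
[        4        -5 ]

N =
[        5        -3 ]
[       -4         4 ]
MN =
[      -20        20 ]
[       40       -32 ]

Matrix multiplication: (MN)[i][j] = sum over k of M[i][k] * N[k][j].
  (MN)[0][0] = (0)*(5) + (5)*(-4) = -20
  (MN)[0][1] = (0)*(-3) + (5)*(4) = 20
  (MN)[1][0] = (4)*(5) + (-5)*(-4) = 40
  (MN)[1][1] = (4)*(-3) + (-5)*(4) = -32
MN =
[      -20        20 ]
[       40       -32 ]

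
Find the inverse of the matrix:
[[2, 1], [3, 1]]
[[-1, 1], [3, -2]]

For [[a,b],[c,d]], inverse = (1/det)·[[d,-b],[-c,a]]
det = 2·1 - 1·3 = -1
Inverse = (1/-1)·[[1, -1], [-3, 2]]
        = [[-1, 1], [3, -2]]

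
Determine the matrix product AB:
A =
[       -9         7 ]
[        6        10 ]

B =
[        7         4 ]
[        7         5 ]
AB =
[      -14        -1 ]
[      112        74 ]

Matrix multiplication: (AB)[i][j] = sum over k of A[i][k] * B[k][j].
  (AB)[0][0] = (-9)*(7) + (7)*(7) = -14
  (AB)[0][1] = (-9)*(4) + (7)*(5) = -1
  (AB)[1][0] = (6)*(7) + (10)*(7) = 112
  (AB)[1][1] = (6)*(4) + (10)*(5) = 74
AB =
[      -14        -1 ]
[      112        74 ]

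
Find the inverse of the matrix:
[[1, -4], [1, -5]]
[[5, -4], [1, -1]]

For [[a,b],[c,d]], inverse = (1/det)·[[d,-b],[-c,a]]
det = 1·-5 - -4·1 = -1
Inverse = (1/-1)·[[-5, 4], [-1, 1]]
        = [[5, -4], [1, -1]]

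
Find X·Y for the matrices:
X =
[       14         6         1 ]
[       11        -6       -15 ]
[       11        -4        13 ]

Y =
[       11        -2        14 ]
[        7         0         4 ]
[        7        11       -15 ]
XY =
[      203       -17       205 ]
[      -26      -187       355 ]
[      184       121       -57 ]

Matrix multiplication: (XY)[i][j] = sum over k of X[i][k] * Y[k][j].
  (XY)[0][0] = (14)*(11) + (6)*(7) + (1)*(7) = 203
  (XY)[0][1] = (14)*(-2) + (6)*(0) + (1)*(11) = -17
  (XY)[0][2] = (14)*(14) + (6)*(4) + (1)*(-15) = 205
  (XY)[1][0] = (11)*(11) + (-6)*(7) + (-15)*(7) = -26
  (XY)[1][1] = (11)*(-2) + (-6)*(0) + (-15)*(11) = -187
  (XY)[1][2] = (11)*(14) + (-6)*(4) + (-15)*(-15) = 355
  (XY)[2][0] = (11)*(11) + (-4)*(7) + (13)*(7) = 184
  (XY)[2][1] = (11)*(-2) + (-4)*(0) + (13)*(11) = 121
  (XY)[2][2] = (11)*(14) + (-4)*(4) + (13)*(-15) = -57
XY =
[      203       -17       205 ]
[      -26      -187       355 ]
[      184       121       -57 ]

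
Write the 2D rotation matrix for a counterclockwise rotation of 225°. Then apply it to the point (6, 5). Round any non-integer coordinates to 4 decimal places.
R = [[-√2/2, √2/2], [-√2/2, -√2/2]]; R·(6, 5) = (-0.7071, -7.7782)

Rotation matrix formula: R(θ) = [[cos θ, -sin θ], [sin θ, cos θ]]
For θ = 225°:
cos(225°) = -√2/2
sin(225°) = -√2/2
R = [[-√2/2, √2/2], [-√2/2, -√2/2]]
Apply to (6, 5): [-√2/2·6 + (√2/2)·5, -√2/2·6 + -√2/2·5] = (-0.7071, -7.7782)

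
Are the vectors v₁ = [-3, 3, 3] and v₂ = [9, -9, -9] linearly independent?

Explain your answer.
No, linearly dependent (v₂ = -3·v₁)

Check whether there is a scalar k with v₂ = k·v₁.
Comparing components, k = -3 satisfies -3·[-3, 3, 3] = [9, -9, -9].
Since v₂ is a scalar multiple of v₁, the two vectors are linearly dependent.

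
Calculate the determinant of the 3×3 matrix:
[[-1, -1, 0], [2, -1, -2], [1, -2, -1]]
3

Expansion along first row:
det = -1·det([[-1,-2],[-2,-1]]) - -1·det([[2,-2],[1,-1]]) + 0·det([[2,-1],[1,-2]])
    = -1·(-1·-1 - -2·-2) - -1·(2·-1 - -2·1) + 0·(2·-2 - -1·1)
    = -1·-3 - -1·0 + 0·-3
    = 3 + 0 + 0 = 3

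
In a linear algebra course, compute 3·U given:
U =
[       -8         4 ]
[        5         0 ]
3U =
[      -24        12 ]
[       15         0 ]

Scalar multiplication is elementwise: (3U)[i][j] = 3 * U[i][j].
  (3U)[0][0] = 3 * (-8) = -24
  (3U)[0][1] = 3 * (4) = 12
  (3U)[1][0] = 3 * (5) = 15
  (3U)[1][1] = 3 * (0) = 0
3U =
[      -24        12 ]
[       15         0 ]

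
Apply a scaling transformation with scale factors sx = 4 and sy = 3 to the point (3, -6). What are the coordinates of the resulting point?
(12, -18)

Scaling matrix:
[[4, 0], [0, 3]]
Result: (3 × 4, -6 × 3) = (12, -18)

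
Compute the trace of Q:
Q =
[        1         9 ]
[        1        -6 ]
tr(Q) = 1 - 6 = -5

The trace of a square matrix is the sum of its diagonal entries.
Diagonal entries of Q: Q[0][0] = 1, Q[1][1] = -6.
tr(Q) = 1 - 6 = -5.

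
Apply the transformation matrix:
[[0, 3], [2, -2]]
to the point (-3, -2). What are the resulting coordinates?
(-6, -2)

Matrix multiplication:
[[0, 3], [2, -2]] × [-3, -2]ᵀ
= [0×-3 + 3×-2, 2×-3 + -2×-2]ᵀ
= [-6.0000, -2.0000]ᵀ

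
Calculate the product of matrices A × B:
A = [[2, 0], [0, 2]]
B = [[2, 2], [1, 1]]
[[4, 4], [2, 2]]

Matrix multiplication:
C[0][0] = 2×2 + 0×1 = 4
C[0][1] = 2×2 + 0×1 = 4
C[1][0] = 0×2 + 2×1 = 2
C[1][1] = 0×2 + 2×1 = 2
Result: [[4, 4], [2, 2]]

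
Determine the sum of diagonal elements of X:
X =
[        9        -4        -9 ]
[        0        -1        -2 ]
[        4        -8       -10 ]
tr(X) = 9 - 1 - 10 = -2

The trace of a square matrix is the sum of its diagonal entries.
Diagonal entries of X: X[0][0] = 9, X[1][1] = -1, X[2][2] = -10.
tr(X) = 9 - 1 - 10 = -2.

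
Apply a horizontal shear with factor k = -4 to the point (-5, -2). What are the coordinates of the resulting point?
(3, -2)

Shear matrix for horizontal shear with factor k = -4:
[[1, -4], [0, 1]]
Result: (-5, -2) → (3, -2)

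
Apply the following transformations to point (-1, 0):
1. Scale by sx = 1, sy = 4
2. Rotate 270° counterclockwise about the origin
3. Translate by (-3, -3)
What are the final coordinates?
(-3, -2)

Step 1: Scale → (-1, 0)
Step 2: Rotate 270° → (0, 1)
Step 3: Translate → (-3, -2)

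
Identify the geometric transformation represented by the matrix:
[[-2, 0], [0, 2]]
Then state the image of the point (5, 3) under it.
non-uniform scaling by (-2, 2); image of (5, 3) is (-10, 6)

This is diagonal with distinct entries, so it scales the x-axis by -2 and the y-axis by 2.
The matrix [[-2, 0], [0, 2]] represents: non-uniform scaling by (-2, 2).
Applying it to (5, 3): [-2·5 + 0·3, 0·5 + 2·3] = (-10, 6).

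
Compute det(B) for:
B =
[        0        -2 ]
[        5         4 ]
det(B) = 10

For a 2×2 matrix [[a, b], [c, d]], det = a*d - b*c.
det(B) = (0)*(4) - (-2)*(5) = 0 + 10 = 10.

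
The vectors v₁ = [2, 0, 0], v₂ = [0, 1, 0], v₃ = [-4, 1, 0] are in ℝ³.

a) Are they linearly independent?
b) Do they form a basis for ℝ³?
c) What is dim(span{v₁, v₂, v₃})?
Not independent, not a basis, dim(span) = 2

Check whether v₃ can be written as a linear combination of v₁ and v₂.
v₃ = (-2)·v₁ + (1)·v₂ = [-4, 1, 0], so the three vectors are linearly dependent.
Thus they do not form a basis for ℝ³, and dim(span{v₁, v₂, v₃}) = 2 (spanned by v₁ and v₂).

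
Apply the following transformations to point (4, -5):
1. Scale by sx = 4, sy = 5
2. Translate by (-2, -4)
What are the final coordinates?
(14, -29)

Step 1: Scale (4, -5) by (sx, sy) = (4, 5) → (16, -25)
Step 2: Translate by (-2, -4) → (14, -29)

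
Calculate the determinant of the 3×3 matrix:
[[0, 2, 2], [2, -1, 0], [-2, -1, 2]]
-16

Expansion along first row:
det = 0·det([[-1,0],[-1,2]]) - 2·det([[2,0],[-2,2]]) + 2·det([[2,-1],[-2,-1]])
    = 0·(-1·2 - 0·-1) - 2·(2·2 - 0·-2) + 2·(2·-1 - -1·-2)
    = 0·-2 - 2·4 + 2·-4
    = 0 + -8 + -8 = -16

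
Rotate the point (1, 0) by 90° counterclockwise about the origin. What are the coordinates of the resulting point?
(0, 1)

Rotation matrix R(θ) = [[cos θ, -sin θ], [sin θ, cos θ]]; for θ = 90°:
R = [[0, -1], [1, 0]]
Result: R × [1, 0]ᵀ = [0·1 + (-1)·0, 1·1 + (0)·0]ᵀ = (0, 1)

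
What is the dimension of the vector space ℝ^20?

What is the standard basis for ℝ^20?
Dimension = 20; standard basis = {e_1, e_2, e_3, …, e_20}

ℝ^20 is the space of 20-tuples of real numbers; its dimension is 20.
The standard basis consists of 20 vectors: e_1, e_2, e_3, …, e_20, where e_i is the vector with 1 in position i and 0 elsewhere.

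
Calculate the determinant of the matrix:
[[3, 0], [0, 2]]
6

For a 2×2 matrix [[a, b], [c, d]], det = ad - bc
det = (3)(2) - (0)(0) = 6 - 0 = 6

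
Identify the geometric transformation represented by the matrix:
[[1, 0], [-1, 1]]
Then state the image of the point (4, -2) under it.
vertical shear with factor -1; image of (4, -2) is (4, -6)

The matrix [[1, 0], [k, 1]] sends (x, y) to (x, -1x + y), leaving the x-coordinate fixed: a vertical shear.
The matrix [[1, 0], [-1, 1]] represents: vertical shear with factor -1.
Applying it to (4, -2): [1·4 + 0·-2, -1·4 + 1·-2] = (4, -6).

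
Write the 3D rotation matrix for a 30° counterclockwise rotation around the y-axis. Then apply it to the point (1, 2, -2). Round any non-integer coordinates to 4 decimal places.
R = [[√3/2, 0, 1/2], [0, 1, 0], [-1/2, 0, √3/2]]; R·(1, 2, -2) = (-0.1340, 2.0000, -2.2321)

Rotation matrix for 30° around y-axis:
cos(30°) = √3/2, sin(30°) = 1/2
R = [[√3/2, 0, 1/2], [0, 1, 0], [-1/2, 0, √3/2]]
Apply to (1, 2, -2): R·[1, 2, -2]ᵀ = (-0.1340, 2.0000, -2.2321)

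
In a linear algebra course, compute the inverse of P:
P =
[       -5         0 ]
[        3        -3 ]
det(P) = 15
P⁻¹ =
[     -1/5         0 ]
[     -1/5      -1/3 ]

For a 2×2 matrix P = [[a, b], [c, d]] with det(P) ≠ 0, P⁻¹ = (1/det(P)) * [[d, -b], [-c, a]].
det(P) = (-5)*(-3) - (0)*(3) = 15 - 0 = 15.
P⁻¹ = (1/15) * [[-3, 0], [-3, -5]].
Dividing each entry by 15 and reducing:
P⁻¹ =
[     -1/5         0 ]
[     -1/5      -1/3 ]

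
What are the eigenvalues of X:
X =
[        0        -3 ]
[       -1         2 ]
λ = -1, 3

Solve det(X - λI) = 0. For a 2×2 matrix the characteristic equation is λ² - (trace)λ + det = 0.
trace(X) = a + d = 0 + 2 = 2.
det(X) = a*d - b*c = (0)*(2) - (-3)*(-1) = 0 - 3 = -3.
Characteristic equation: λ² - (2)λ + (-3) = 0.
Discriminant = (2)² - 4*(-3) = 4 + 12 = 16.
λ = (2 ± √16) / 2 = (2 ± 4) / 2 = -1, 3.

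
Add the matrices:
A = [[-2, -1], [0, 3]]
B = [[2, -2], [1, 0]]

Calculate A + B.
[[0, -3], [1, 3]]

Add corresponding elements:
(-2)+(2)=0
(-1)+(-2)=-3
(0)+(1)=1
(3)+(0)=3
A + B = [[0, -3], [1, 3]]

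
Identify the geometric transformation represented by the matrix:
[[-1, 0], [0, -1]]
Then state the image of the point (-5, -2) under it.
rotation by 180° (or reflection through origin); image of (-5, -2) is (5, 2)

This matches the form [[cos θ, -sin θ], [sin θ, cos θ]] of a rotation matrix; reading off cos θ and sin θ gives the angle.
The matrix [[-1, 0], [0, -1]] represents: rotation by 180° (or reflection through origin).
Applying it to (-5, -2): [-1·-5 + 0·-2, 0·-5 + -1·-2] = (5, 2).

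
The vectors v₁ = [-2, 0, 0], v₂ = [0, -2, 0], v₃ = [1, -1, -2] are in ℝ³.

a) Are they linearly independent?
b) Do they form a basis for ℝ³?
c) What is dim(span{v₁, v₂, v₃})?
Yes independent, yes basis, dim = 3

Stack v₁, v₂, v₃ as rows of a 3×3 matrix.
[[-2, 0, 0]; [0, -2, 0]; [1, -1, -2]] is already lower triangular with nonzero diagonal entries (-2, -2, -2), so its determinant is the product of the diagonal entries, det = (-2)·(-2)·(-2) = -8 ≠ 0, and the rows are linearly independent.
Three linearly independent vectors in ℝ³ form a basis for ℝ³, so dim(span{v₁,v₂,v₃}) = 3.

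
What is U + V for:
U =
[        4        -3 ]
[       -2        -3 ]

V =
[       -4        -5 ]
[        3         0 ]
U + V =
[        0        -8 ]
[        1        -3 ]

Matrix addition is elementwise: (U+V)[i][j] = U[i][j] + V[i][j].
  (U+V)[0][0] = (4) + (-4) = 0
  (U+V)[0][1] = (-3) + (-5) = -8
  (U+V)[1][0] = (-2) + (3) = 1
  (U+V)[1][1] = (-3) + (0) = -3
U + V =
[        0        -8 ]
[        1        -3 ]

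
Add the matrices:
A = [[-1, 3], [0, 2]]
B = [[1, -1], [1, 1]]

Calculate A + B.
[[0, 2], [1, 3]]

Add corresponding elements:
(-1)+(1)=0
(3)+(-1)=2
(0)+(1)=1
(2)+(1)=3
A + B = [[0, 2], [1, 3]]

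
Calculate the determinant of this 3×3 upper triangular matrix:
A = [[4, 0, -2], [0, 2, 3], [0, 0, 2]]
16

The determinant of a triangular matrix is the product of its diagonal entries (the off-diagonal entries above the diagonal do not affect it).
det(A) = (4) * (2) * (2) = 16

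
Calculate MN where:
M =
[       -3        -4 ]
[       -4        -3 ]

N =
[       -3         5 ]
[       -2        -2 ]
MN =
[       17        -7 ]
[       18       -14 ]

Matrix multiplication: (MN)[i][j] = sum over k of M[i][k] * N[k][j].
  (MN)[0][0] = (-3)*(-3) + (-4)*(-2) = 17
  (MN)[0][1] = (-3)*(5) + (-4)*(-2) = -7
  (MN)[1][0] = (-4)*(-3) + (-3)*(-2) = 18
  (MN)[1][1] = (-4)*(5) + (-3)*(-2) = -14
MN =
[       17        -7 ]
[       18       -14 ]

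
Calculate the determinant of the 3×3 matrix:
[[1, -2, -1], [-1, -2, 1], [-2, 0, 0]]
8

Expansion along first row:
det = 1·det([[-2,1],[0,0]]) - -2·det([[-1,1],[-2,0]]) + -1·det([[-1,-2],[-2,0]])
    = 1·(-2·0 - 1·0) - -2·(-1·0 - 1·-2) + -1·(-1·0 - -2·-2)
    = 1·0 - -2·2 + -1·-4
    = 0 + 4 + 4 = 8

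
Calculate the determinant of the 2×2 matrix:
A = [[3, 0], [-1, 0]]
0

For A = [[a, b], [c, d]], det(A) = a*d - b*c.
det(A) = (3)*(0) - (0)*(-1) = 0 - 0 = 0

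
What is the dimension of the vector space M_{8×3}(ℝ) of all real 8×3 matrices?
Dimension = 24

A real 8×3 matrix is determined by its 8·3 = 24 independent entries.
A standard basis is {E_ij : 1 ≤ i ≤ 8, 1 ≤ j ≤ 3}, where E_ij has a 1 in position (i, j) and 0 elsewhere — there are 24 such matrices, and they are linearly independent and span M_{8×3}(ℝ).
Therefore dim(M_{8×3}(ℝ)) = 24.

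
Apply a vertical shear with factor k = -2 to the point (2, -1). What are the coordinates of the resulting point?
(2, -5)

Shear matrix for vertical shear with factor k = -2:
[[1, 0], [-2, 1]]
Result: (2, -1) → (2, -5)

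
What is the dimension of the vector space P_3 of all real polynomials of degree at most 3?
Dimension = 4

A polynomial of degree at most 3 can be written as a₀ + a₁x + a₂x² + a₃x³, with 4 free coefficients a₀, a₁, a₂, a₃.
The set {1, x, x², x³} is a basis: it spans P_3 (every such polynomial is a linear combination of these) and is linearly independent (a polynomial is zero iff all its coefficients are zero).
Therefore dim(P_3) = 3 + 1 = 4.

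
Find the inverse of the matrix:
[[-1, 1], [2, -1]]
[[1, 1], [2, 1]]

For [[a,b],[c,d]], inverse = (1/det)·[[d,-b],[-c,a]]
det = -1·-1 - 1·2 = -1
Inverse = (1/-1)·[[-1, -1], [-2, -1]]
        = [[1, 1], [2, 1]]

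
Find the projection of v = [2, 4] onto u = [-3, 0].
[2, 0]

The projection of v onto u is proj_u(v) = ((v·u) / (u·u)) · u.
v·u = (2)*(-3) + (4)*(0) = -6.
u·u = (-3)*(-3) + (0)*(0) = 9.
coefficient = -6 / 9 = -2/3.
proj_u(v) = -2/3 · [-3, 0] = [2, 0].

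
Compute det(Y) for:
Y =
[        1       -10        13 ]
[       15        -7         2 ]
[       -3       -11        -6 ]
det(Y) = -3194

Expand along row 0 (cofactor expansion): det(Y) = a*(e*i - f*h) - b*(d*i - f*g) + c*(d*h - e*g), where the 3×3 is [[a, b, c], [d, e, f], [g, h, i]].
Minor M_00 = (-7)*(-6) - (2)*(-11) = 42 + 22 = 64.
Minor M_01 = (15)*(-6) - (2)*(-3) = -90 + 6 = -84.
Minor M_02 = (15)*(-11) - (-7)*(-3) = -165 - 21 = -186.
det(Y) = (1)*(64) - (-10)*(-84) + (13)*(-186) = 64 - 840 - 2418 = -3194.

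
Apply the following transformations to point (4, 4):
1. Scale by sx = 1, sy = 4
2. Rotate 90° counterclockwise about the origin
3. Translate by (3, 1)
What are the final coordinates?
(-13, 5)

Step 1: Scale → (4, 16)
Step 2: Rotate 90° → (-16, 4)
Step 3: Translate → (-13, 5)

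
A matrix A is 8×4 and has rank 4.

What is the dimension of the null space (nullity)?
0

The rank-nullity theorem for an m×n matrix states:
rank(A) + nullity(A) = n (the number of columns).
Here n = 4 and rank(A) = 4, so nullity(A) = 4 - 4 = 0.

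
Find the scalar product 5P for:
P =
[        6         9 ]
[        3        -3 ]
5P =
[       30        45 ]
[       15       -15 ]

Scalar multiplication is elementwise: (5P)[i][j] = 5 * P[i][j].
  (5P)[0][0] = 5 * (6) = 30
  (5P)[0][1] = 5 * (9) = 45
  (5P)[1][0] = 5 * (3) = 15
  (5P)[1][1] = 5 * (-3) = -15
5P =
[       30        45 ]
[       15       -15 ]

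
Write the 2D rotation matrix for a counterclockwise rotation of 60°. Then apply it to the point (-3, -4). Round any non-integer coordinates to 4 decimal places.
R = [[1/2, -√3/2], [√3/2, 1/2]]; R·(-3, -4) = (1.9641, -4.5981)

Rotation matrix formula: R(θ) = [[cos θ, -sin θ], [sin θ, cos θ]]
For θ = 60°:
cos(60°) = 1/2
sin(60°) = √3/2
R = [[1/2, -√3/2], [√3/2, 1/2]]
Apply to (-3, -4): [1/2·-3 + (-√3/2)·-4, √3/2·-3 + 1/2·-4] = (1.9641, -4.5981)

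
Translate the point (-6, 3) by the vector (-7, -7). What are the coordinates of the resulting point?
(-13, -4)

Translation by (-7, -7):
x' = -6 + -7 = -13
y' = 3 + -7 = -4
Homogeneous matrix: [[1, 0, -7], [0, 1, -7], [0, 0, 1]]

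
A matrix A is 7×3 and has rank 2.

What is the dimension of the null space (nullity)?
1

The rank-nullity theorem for an m×n matrix states:
rank(A) + nullity(A) = n (the number of columns).
Here n = 3 and rank(A) = 2, so nullity(A) = 3 - 2 = 1.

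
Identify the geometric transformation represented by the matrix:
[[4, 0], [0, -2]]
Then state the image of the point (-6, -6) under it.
non-uniform scaling by (4, -2); image of (-6, -6) is (-24, 12)

This is diagonal with distinct entries, so it scales the x-axis by 4 and the y-axis by -2.
The matrix [[4, 0], [0, -2]] represents: non-uniform scaling by (4, -2).
Applying it to (-6, -6): [4·-6 + 0·-6, 0·-6 + -2·-6] = (-24, 12).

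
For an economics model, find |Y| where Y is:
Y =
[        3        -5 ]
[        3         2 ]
det(Y) = 21

For a 2×2 matrix [[a, b], [c, d]], det = a*d - b*c.
det(Y) = (3)*(2) - (-5)*(3) = 6 + 15 = 21.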